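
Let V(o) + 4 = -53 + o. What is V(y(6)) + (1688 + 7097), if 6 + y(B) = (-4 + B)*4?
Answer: 8730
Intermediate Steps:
y(B) = -22 + 4*B (y(B) = -6 + (-4 + B)*4 = -6 + (-16 + 4*B) = -22 + 4*B)
V(o) = -57 + o (V(o) = -4 + (-53 + o) = -57 + o)
V(y(6)) + (1688 + 7097) = (-57 + (-22 + 4*6)) + (1688 + 7097) = (-57 + (-22 + 24)) + 8785 = (-57 + 2) + 8785 = -55 + 8785 = 8730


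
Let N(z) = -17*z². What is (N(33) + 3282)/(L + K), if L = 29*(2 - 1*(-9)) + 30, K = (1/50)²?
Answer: -38077500/872501 ≈ -43.642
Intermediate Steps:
K = 1/2500 (K = (1/50)² = 1/2500 ≈ 0.00040000)
L = 349 (L = 29*(2 + 9) + 30 = 29*11 + 30 = 319 + 30 = 349)
(N(33) + 3282)/(L + K) = (-17*33² + 3282)/(349 + 1/2500) = (-17*1089 + 3282)/(872501/2500) = (-18513 + 3282)*(2500/872501) = -15231*2500/872501 = -38077500/872501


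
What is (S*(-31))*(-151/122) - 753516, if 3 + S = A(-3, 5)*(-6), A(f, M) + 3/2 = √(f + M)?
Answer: -45950433/61 - 14043*√2/61 ≈ -7.5361e+5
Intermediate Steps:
A(f, M) = -3/2 + √(M + f) (A(f, M) = -3/2 + √(f + M) = -3/2 + √(M + f))
S = 6 - 6*√2 (S = -3 + (-3/2 + √(5 - 3))*(-6) = -3 + (-3/2 + √2)*(-6) = -3 + (9 - 6*√2) = 6 - 6*√2 ≈ -2.4853)
(S*(-31))*(-151/122) - 753516 = ((6 - 6*√2)*(-31))*(-151/122) - 753516 = (-186 + 186*√2)*(-151*1/122) - 753516 = (-186 + 186*√2)*(-151/122) - 753516 = (14043/61 - 14043*√2/61) - 753516 = -45950433/61 - 14043*√2/61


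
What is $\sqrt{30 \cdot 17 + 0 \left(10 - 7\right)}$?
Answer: $\sqrt{510} \approx 22.583$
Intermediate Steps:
$\sqrt{30 \cdot 17 + 0 \left(10 - 7\right)} = \sqrt{510 + 0 \cdot 3} = \sqrt{510 + 0} = \sqrt{510}$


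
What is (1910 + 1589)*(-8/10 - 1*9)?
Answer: -171451/5 ≈ -34290.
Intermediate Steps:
(1910 + 1589)*(-8/10 - 1*9) = 3499*(-8*⅒ - 9) = 3499*(-⅘ - 9) = 3499*(-49/5) = -171451/5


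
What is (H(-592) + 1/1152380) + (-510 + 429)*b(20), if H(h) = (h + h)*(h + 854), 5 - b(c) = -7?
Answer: -358597608399/1152380 ≈ -3.1118e+5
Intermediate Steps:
b(c) = 12 (b(c) = 5 - 1*(-7) = 5 + 7 = 12)
H(h) = 2*h*(854 + h) (H(h) = (2*h)*(854 + h) = 2*h*(854 + h))
(H(-592) + 1/1152380) + (-510 + 429)*b(20) = (2*(-592)*(854 - 592) + 1/1152380) + (-510 + 429)*12 = (2*(-592)*262 + 1/1152380) - 81*12 = (-310208 + 1/1152380) - 972 = -357477495039/1152380 - 972 = -358597608399/1152380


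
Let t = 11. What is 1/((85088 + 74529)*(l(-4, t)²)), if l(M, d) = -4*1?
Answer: 1/2553872 ≈ 3.9156e-7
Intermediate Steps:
l(M, d) = -4
1/((85088 + 74529)*(l(-4, t)²)) = 1/((85088 + 74529)*((-4)²)) = 1/(159617*16) = (1/159617)*(1/16) = 1/2553872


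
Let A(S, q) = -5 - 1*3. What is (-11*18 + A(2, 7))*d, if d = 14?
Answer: -2884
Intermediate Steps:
A(S, q) = -8 (A(S, q) = -5 - 3 = -8)
(-11*18 + A(2, 7))*d = (-11*18 - 8)*14 = (-198 - 8)*14 = -206*14 = -2884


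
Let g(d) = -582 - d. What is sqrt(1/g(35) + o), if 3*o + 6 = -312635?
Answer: 10*I*sqrt(3570569745)/1851 ≈ 322.82*I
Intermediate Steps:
o = -312641/3 (o = -2 + (1/3)*(-312635) = -2 - 312635/3 = -312641/3 ≈ -1.0421e+5)
sqrt(1/g(35) + o) = sqrt(1/(-582 - 1*35) - 312641/3) = sqrt(1/(-582 - 35) - 312641/3) = sqrt(1/(-617) - 312641/3) = sqrt(-1/617 - 312641/3) = sqrt(-192899500/1851) = 10*I*sqrt(3570569745)/1851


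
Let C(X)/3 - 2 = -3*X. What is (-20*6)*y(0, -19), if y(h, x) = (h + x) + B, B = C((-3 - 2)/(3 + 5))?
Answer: 885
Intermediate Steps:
C(X) = 6 - 9*X (C(X) = 6 + 3*(-3*X) = 6 - 9*X)
B = 93/8 (B = 6 - 9*(-3 - 2)/(3 + 5) = 6 - (-45)/8 = 6 - 9*(-5/8) = 6 + 45/8 = 93/8 ≈ 11.625)
y(h, x) = 93/8 + h + x (y(h, x) = (h + x) + 93/8 = 93/8 + h + x)
(-20*6)*y(0, -19) = (-20*6)*(93/8 + 0 - 19) = -120*(-59/8) = 885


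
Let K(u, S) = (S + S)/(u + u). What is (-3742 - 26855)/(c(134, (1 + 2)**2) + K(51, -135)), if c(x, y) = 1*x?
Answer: -74307/319 ≈ -232.94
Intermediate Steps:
K(u, S) = S/u (K(u, S) = (2*S)/((2*u)) = (2*S)*(1/(2*u)) = S/u)
c(x, y) = x
(-3742 - 26855)/(c(134, (1 + 2)**2) + K(51, -135)) = (-3742 - 26855)/(134 - 135/51) = -30597/(134 - 135*1/51) = -30597/(134 - 45/17) = -30597/2233/17 = -30597*17/2233 = -74307/319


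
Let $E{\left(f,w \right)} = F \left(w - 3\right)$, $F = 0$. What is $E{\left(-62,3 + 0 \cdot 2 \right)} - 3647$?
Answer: $-3647$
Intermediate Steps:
$E{\left(f,w \right)} = 0$ ($E{\left(f,w \right)} = 0 \left(w - 3\right) = 0 \left(-3 + w\right) = 0$)
$E{\left(-62,3 + 0 \cdot 2 \right)} - 3647 = 0 - 3647 = -3647$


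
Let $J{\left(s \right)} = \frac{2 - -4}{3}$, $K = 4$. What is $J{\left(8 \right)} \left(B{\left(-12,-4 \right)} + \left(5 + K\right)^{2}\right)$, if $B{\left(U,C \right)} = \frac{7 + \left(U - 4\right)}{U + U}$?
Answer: $\frac{651}{4} \approx 162.75$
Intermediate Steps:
$B{\left(U,C \right)} = \frac{3 + U}{2 U}$ ($B{\left(U,C \right)} = \frac{7 + \left(-4 + U\right)}{2 U} = \left(3 + U\right) \frac{1}{2 U} = \frac{3 + U}{2 U}$)
$J{\left(s \right)} = 2$ ($J{\left(s \right)} = \left(2 + 4\right) \frac{1}{3} = 6 \cdot \frac{1}{3} = 2$)
$J{\left(8 \right)} \left(B{\left(-12,-4 \right)} + \left(5 + K\right)^{2}\right) = 2 \left(\frac{3 - 12}{2 \left(-12\right)} + \left(5 + 4\right)^{2}\right) = 2 \left(\frac{1}{2} \left(- \frac{1}{12}\right) \left(-9\right) + 9^{2}\right) = 2 \left(\frac{3}{8} + 81\right) = 2 \cdot \frac{651}{8} = \frac{651}{4}$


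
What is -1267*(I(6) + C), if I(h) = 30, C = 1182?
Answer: -1535604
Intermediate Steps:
-1267*(I(6) + C) = -1267*(30 + 1182) = -1267*1212 = -1535604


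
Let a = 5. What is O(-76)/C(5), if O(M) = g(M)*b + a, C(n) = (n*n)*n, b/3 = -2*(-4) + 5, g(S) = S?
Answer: -2959/125 ≈ -23.672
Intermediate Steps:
b = 39 (b = 3*(-2*(-4) + 5) = 3*(8 + 5) = 3*13 = 39)
C(n) = n³ (C(n) = n²*n = n³)
O(M) = 5 + 39*M (O(M) = M*39 + 5 = 39*M + 5 = 5 + 39*M)
O(-76)/C(5) = (5 + 39*(-76))/(5³) = (5 - 2964)/125 = -2959*1/125 = -2959/125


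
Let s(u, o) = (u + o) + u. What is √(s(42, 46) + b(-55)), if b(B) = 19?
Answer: √149 ≈ 12.207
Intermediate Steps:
s(u, o) = o + 2*u (s(u, o) = (o + u) + u = o + 2*u)
√(s(42, 46) + b(-55)) = √((46 + 2*42) + 19) = √((46 + 84) + 19) = √(130 + 19) = √149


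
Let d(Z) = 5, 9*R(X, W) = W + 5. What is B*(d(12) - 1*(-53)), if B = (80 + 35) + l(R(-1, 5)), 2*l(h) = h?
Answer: 60320/9 ≈ 6702.2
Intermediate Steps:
R(X, W) = 5/9 + W/9 (R(X, W) = (W + 5)/9 = (5 + W)/9 = 5/9 + W/9)
l(h) = h/2
B = 1040/9 (B = (80 + 35) + (5/9 + (⅑)*5)/2 = 115 + (5/9 + 5/9)/2 = 115 + (½)*(10/9) = 115 + 5/9 = 1040/9 ≈ 115.56)
B*(d(12) - 1*(-53)) = 1040*(5 - 1*(-53))/9 = 1040*(5 + 53)/9 = (1040/9)*58 = 60320/9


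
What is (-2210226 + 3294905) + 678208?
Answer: 1762887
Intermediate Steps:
(-2210226 + 3294905) + 678208 = 1084679 + 678208 = 1762887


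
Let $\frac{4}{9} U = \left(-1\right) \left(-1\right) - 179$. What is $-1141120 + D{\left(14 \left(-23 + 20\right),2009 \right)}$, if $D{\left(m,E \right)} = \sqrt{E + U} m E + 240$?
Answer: $-1140880 - 42189 \sqrt{6434} \approx -4.525 \cdot 10^{6}$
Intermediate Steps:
$U = - \frac{801}{2}$ ($U = \frac{9 \left(\left(-1\right) \left(-1\right) - 179\right)}{4} = \frac{9 \left(1 - 179\right)}{4} = \frac{9}{4} \left(-178\right) = - \frac{801}{2} \approx -400.5$)
$D{\left(m,E \right)} = 240 + E m \sqrt{- \frac{801}{2} + E}$ ($D{\left(m,E \right)} = \sqrt{E - \frac{801}{2}} m E + 240 = \sqrt{- \frac{801}{2} + E} m E + 240 = m \sqrt{- \frac{801}{2} + E} E + 240 = E m \sqrt{- \frac{801}{2} + E} + 240 = 240 + E m \sqrt{- \frac{801}{2} + E}$)
$-1141120 + D{\left(14 \left(-23 + 20\right),2009 \right)} = -1141120 + \left(240 + \frac{1}{2} \cdot 2009 \cdot 14 \left(-23 + 20\right) \sqrt{-1602 + 4 \cdot 2009}\right) = -1141120 + \left(240 + \frac{1}{2} \cdot 2009 \cdot 14 \left(-3\right) \sqrt{-1602 + 8036}\right) = -1141120 + \left(240 + \frac{1}{2} \cdot 2009 \left(-42\right) \sqrt{6434}\right) = -1141120 + \left(240 - 42189 \sqrt{6434}\right) = -1140880 - 42189 \sqrt{6434}$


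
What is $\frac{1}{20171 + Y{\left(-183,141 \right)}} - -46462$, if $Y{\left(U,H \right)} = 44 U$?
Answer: $\frac{563072979}{12119} \approx 46462.0$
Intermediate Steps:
$\frac{1}{20171 + Y{\left(-183,141 \right)}} - -46462 = \frac{1}{20171 + 44 \left(-183\right)} - -46462 = \frac{1}{20171 - 8052} + 46462 = \frac{1}{12119} + 46462 = \frac{563072979}{12119}$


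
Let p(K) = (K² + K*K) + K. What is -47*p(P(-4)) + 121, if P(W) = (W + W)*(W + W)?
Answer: -387911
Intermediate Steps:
P(W) = 4*W² (P(W) = (2*W)*(2*W) = 4*W²)
p(K) = K + 2*K² (p(K) = (K² + K²) + K = 2*K² + K = K + 2*K²)
-47*p(P(-4)) + 121 = -47*4*(-4)²*(1 + 2*(4*(-4)²)) + 121 = -47*4*16*(1 + 2*(4*16)) + 121 = -3008*(1 + 2*64) + 121 = -3008*(1 + 128) + 121 = -3008*129 + 121 = -47*8256 + 121 = -388032 + 121 = -387911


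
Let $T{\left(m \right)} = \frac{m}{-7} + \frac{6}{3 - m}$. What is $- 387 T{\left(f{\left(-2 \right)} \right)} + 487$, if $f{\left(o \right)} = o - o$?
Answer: $-287$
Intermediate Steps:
$f{\left(o \right)} = 0$
$T{\left(m \right)} = \frac{6}{3 - m} - \frac{m}{7}$ ($T{\left(m \right)} = m \left(- \frac{1}{7}\right) + \frac{6}{3 - m} = - \frac{m}{7} + \frac{6}{3 - m} = \frac{6}{3 - m} - \frac{m}{7}$)
$- 387 T{\left(f{\left(-2 \right)} \right)} + 487 = - 387 \frac{-42 - 0^{2} + 3 \cdot 0}{7 \left(-3 + 0\right)} + 487 = - 387 \frac{-42 - 0 + 0}{7 \left(-3\right)} + 487 = - 387 \cdot \frac{1}{7} \left(- \frac{1}{3}\right) \left(-42 + 0 + 0\right) + 487 = - 387 \cdot \frac{1}{7} \left(- \frac{1}{3}\right) \left(-42\right) + 487 = \left(-387\right) 2 + 487 = -774 + 487 = -287$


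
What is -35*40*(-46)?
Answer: 64400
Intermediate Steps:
-35*40*(-46) = -1400*(-46) = 64400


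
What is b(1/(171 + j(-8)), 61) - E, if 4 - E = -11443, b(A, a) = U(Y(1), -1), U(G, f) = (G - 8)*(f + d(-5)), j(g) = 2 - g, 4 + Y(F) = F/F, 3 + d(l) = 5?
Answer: -11458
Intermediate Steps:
d(l) = 2 (d(l) = -3 + 5 = 2)
Y(F) = -3 (Y(F) = -4 + F/F = -4 + 1 = -3)
U(G, f) = (-8 + G)*(2 + f) (U(G, f) = (G - 8)*(f + 2) = (-8 + G)*(2 + f))
b(A, a) = -11 (b(A, a) = -16 - 8*(-1) + 2*(-3) - 3*(-1) = -16 + 8 - 6 + 3 = -11)
E = 11447 (E = 4 - 1*(-11443) = 4 + 11443 = 11447)
b(1/(171 + j(-8)), 61) - E = -11 - 1*11447 = -11 - 11447 = -11458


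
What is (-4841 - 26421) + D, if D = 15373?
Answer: -15889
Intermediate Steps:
(-4841 - 26421) + D = (-4841 - 26421) + 15373 = -31262 + 15373 = -15889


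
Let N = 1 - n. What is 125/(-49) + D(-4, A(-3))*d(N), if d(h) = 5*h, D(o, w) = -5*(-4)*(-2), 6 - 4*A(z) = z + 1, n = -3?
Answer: -39325/49 ≈ -802.55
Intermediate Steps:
A(z) = 5/4 - z/4 (A(z) = 3/2 - (z + 1)/4 = 3/2 - (1 + z)/4 = 3/2 + (-¼ - z/4) = 5/4 - z/4)
D(o, w) = -40 (D(o, w) = 20*(-2) = -40)
N = 4 (N = 1 - 1*(-3) = 1 + 3 = 4)
125/(-49) + D(-4, A(-3))*d(N) = 125/(-49) - 200*4 = 125*(-1/49) - 40*20 = -125/49 - 800 = -39325/49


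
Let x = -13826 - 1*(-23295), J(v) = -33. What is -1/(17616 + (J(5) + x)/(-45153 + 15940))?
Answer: -29213/514606772 ≈ -5.6768e-5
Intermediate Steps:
x = 9469 (x = -13826 + 23295 = 9469)
-1/(17616 + (J(5) + x)/(-45153 + 15940)) = -1/(17616 + (-33 + 9469)/(-45153 + 15940)) = -1/(17616 + 9436/(-29213)) = -1/(17616 + 9436*(-1/29213)) = -1/(17616 - 9436/29213) = -1/514606772/29213 = -1*29213/514606772 = -29213/514606772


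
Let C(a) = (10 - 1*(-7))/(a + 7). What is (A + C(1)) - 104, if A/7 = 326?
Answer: 17441/8 ≈ 2180.1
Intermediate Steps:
A = 2282 (A = 7*326 = 2282)
C(a) = 17/(7 + a) (C(a) = (10 + 7)/(7 + a) = 17/(7 + a))
(A + C(1)) - 104 = (2282 + 17/(7 + 1)) - 104 = (2282 + 17/8) - 104 = 18273/8 - 104 = 17441/8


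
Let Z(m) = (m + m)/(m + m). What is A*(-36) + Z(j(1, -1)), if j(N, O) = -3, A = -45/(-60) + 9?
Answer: -350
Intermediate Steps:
A = 39/4 (A = -45*(-1/60) + 9 = ¾ + 9 = 39/4 ≈ 9.7500)
Z(m) = 1 (Z(m) = (2*m)/((2*m)) = (2*m)*(1/(2*m)) = 1)
A*(-36) + Z(j(1, -1)) = (39/4)*(-36) + 1 = -351 + 1 = -350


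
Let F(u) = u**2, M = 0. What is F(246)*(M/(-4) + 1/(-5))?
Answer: -60516/5 ≈ -12103.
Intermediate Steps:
F(246)*(M/(-4) + 1/(-5)) = 246**2*(0/(-4) + 1/(-5)) = 60516*(0*(-1/4) + 1*(-1/5)) = 60516*(0 - 1/5) = 60516*(-1/5) = -60516/5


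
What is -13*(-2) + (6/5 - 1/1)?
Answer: 131/5 ≈ 26.200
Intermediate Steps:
-13*(-2) + (6/5 - 1/1) = 26 + (6*(1/5) - 1*1) = 26 + (6/5 - 1) = 26 + 1/5 = 131/5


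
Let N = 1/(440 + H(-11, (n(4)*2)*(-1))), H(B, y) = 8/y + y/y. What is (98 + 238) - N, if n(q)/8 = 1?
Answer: 296014/881 ≈ 336.00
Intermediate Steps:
n(q) = 8 (n(q) = 8*1 = 8)
H(B, y) = 1 + 8/y (H(B, y) = 8/y + 1 = 1 + 8/y)
N = 2/881 (N = 1/(440 + (8 + (8*2)*(-1))/(((8*2)*(-1)))) = 1/(440 + (8 + 16*(-1))/((16*(-1)))) = 1/(440 + (8 - 16)/(-16)) = 1/(440 - 1/16*(-8)) = 1/(440 + ½) = 1/(881/2) = 2/881 ≈ 0.0022701)
(98 + 238) - N = (98 + 238) - 1*2/881 = 336 - 2/881 = 296014/881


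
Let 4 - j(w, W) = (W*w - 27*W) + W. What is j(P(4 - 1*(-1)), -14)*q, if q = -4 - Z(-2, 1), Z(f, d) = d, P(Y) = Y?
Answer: 1450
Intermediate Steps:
j(w, W) = 4 + 26*W - W*w (j(w, W) = 4 - ((W*w - 27*W) + W) = 4 - ((-27*W + W*w) + W) = 4 - (-26*W + W*w) = 4 + (26*W - W*w) = 4 + 26*W - W*w)
q = -5 (q = -4 - 1*1 = -4 - 1 = -5)
j(P(4 - 1*(-1)), -14)*q = (4 + 26*(-14) - 1*(-14)*(4 - 1*(-1)))*(-5) = (4 - 364 - 1*(-14)*(4 + 1))*(-5) = (4 - 364 - 1*(-14)*5)*(-5) = (4 - 364 + 70)*(-5) = -290*(-5) = 1450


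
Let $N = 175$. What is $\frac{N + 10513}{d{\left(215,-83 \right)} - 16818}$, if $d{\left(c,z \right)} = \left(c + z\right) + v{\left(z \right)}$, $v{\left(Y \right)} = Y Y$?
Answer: $- \frac{10688}{9797} \approx -1.0909$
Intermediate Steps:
$v{\left(Y \right)} = Y^{2}$
$d{\left(c,z \right)} = c + z + z^{2}$ ($d{\left(c,z \right)} = \left(c + z\right) + z^{2} = c + z + z^{2}$)
$\frac{N + 10513}{d{\left(215,-83 \right)} - 16818} = \frac{175 + 10513}{\left(215 - 83 + \left(-83\right)^{2}\right) - 16818} = \frac{10688}{\left(215 - 83 + 6889\right) - 16818} = \frac{10688}{7021 - 16818} = \frac{10688}{-9797} = 10688 \left(- \frac{1}{9797}\right) = - \frac{10688}{9797}$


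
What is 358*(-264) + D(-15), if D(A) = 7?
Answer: -94505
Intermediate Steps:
358*(-264) + D(-15) = 358*(-264) + 7 = -94512 + 7 = -94505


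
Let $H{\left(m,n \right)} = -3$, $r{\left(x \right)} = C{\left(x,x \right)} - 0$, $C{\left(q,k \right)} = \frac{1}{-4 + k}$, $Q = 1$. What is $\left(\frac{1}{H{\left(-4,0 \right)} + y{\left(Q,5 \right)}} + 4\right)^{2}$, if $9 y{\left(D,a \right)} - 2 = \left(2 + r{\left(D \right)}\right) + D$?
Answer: $\frac{58081}{4489} \approx 12.939$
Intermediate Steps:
$r{\left(x \right)} = \frac{1}{-4 + x}$ ($r{\left(x \right)} = \frac{1}{-4 + x} - 0 = \frac{1}{-4 + x} + 0 = \frac{1}{-4 + x}$)
$y{\left(D,a \right)} = \frac{4}{9} + \frac{D}{9} + \frac{1}{9 \left(-4 + D\right)}$ ($y{\left(D,a \right)} = \frac{2}{9} + \frac{\left(2 + \frac{1}{-4 + D}\right) + D}{9} = \frac{2}{9} + \frac{2 + D + \frac{1}{-4 + D}}{9} = \frac{2}{9} + \left(\frac{2}{9} + \frac{D}{9} + \frac{1}{9 \left(-4 + D\right)}\right) = \frac{4}{9} + \frac{D}{9} + \frac{1}{9 \left(-4 + D\right)}$)
$\left(\frac{1}{H{\left(-4,0 \right)} + y{\left(Q,5 \right)}} + 4\right)^{2} = \left(\frac{1}{-3 + \frac{-15 + 1^{2}}{9 \left(-4 + 1\right)}} + 4\right)^{2} = \left(\frac{1}{-3 + \frac{-15 + 1}{9 \left(-3\right)}} + 4\right)^{2} = \left(\frac{1}{-3 + \frac{1}{9} \left(- \frac{1}{3}\right) \left(-14\right)} + 4\right)^{2} = \left(\frac{1}{-3 + \frac{14}{27}} + 4\right)^{2} = \left(\frac{1}{- \frac{67}{27}} + 4\right)^{2} = \left(- \frac{27}{67} + 4\right)^{2} = \left(\frac{241}{67}\right)^{2} = \frac{58081}{4489}$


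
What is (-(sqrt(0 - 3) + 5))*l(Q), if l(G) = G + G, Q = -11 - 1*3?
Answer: 140 + 28*I*sqrt(3) ≈ 140.0 + 48.497*I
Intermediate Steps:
Q = -14 (Q = -11 - 3 = -14)
l(G) = 2*G
(-(sqrt(0 - 3) + 5))*l(Q) = (-(sqrt(0 - 3) + 5))*(2*(-14)) = -(sqrt(-3) + 5)*(-28) = -(I*sqrt(3) + 5)*(-28) = -(5 + I*sqrt(3))*(-28) = (-5 - I*sqrt(3))*(-28) = 140 + 28*I*sqrt(3)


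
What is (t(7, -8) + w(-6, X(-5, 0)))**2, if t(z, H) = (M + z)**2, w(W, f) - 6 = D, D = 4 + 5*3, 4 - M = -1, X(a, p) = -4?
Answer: 28561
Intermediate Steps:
M = 5 (M = 4 - 1*(-1) = 4 + 1 = 5)
D = 19 (D = 4 + 15 = 19)
w(W, f) = 25 (w(W, f) = 6 + 19 = 25)
t(z, H) = (5 + z)**2
(t(7, -8) + w(-6, X(-5, 0)))**2 = ((5 + 7)**2 + 25)**2 = (12**2 + 25)**2 = (144 + 25)**2 = 169**2 = 28561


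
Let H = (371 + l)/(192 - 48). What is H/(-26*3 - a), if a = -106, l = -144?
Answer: 227/4032 ≈ 0.056300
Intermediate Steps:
H = 227/144 (H = (371 - 144)/(192 - 48) = 227/144 ≈ 1.5764)
H/(-26*3 - a) = 227/(144*(-26*3 - 1*(-106))) = 227/(144*(-78 + 106)) = (227/144)/28 = (227/144)*(1/28) = 227/4032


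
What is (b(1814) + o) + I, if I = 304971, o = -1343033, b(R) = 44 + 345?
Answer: -1037673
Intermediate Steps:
b(R) = 389
(b(1814) + o) + I = (389 - 1343033) + 304971 = -1342644 + 304971 = -1037673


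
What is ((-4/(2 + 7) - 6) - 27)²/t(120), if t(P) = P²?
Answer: 90601/1166400 ≈ 0.077676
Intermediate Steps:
((-4/(2 + 7) - 6) - 27)²/t(120) = ((-4/(2 + 7) - 6) - 27)²/(120²) = ((-4/9 - 6) - 27)²/14400 = (((⅑)*(-4) - 6) - 27)²*(1/14400) = ((-4/9 - 6) - 27)²*(1/14400) = (-58/9 - 27)²*(1/14400) = (-301/9)²*(1/14400) = (90601/81)*(1/14400) = 90601/1166400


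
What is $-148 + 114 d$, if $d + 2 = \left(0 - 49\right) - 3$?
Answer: $-6304$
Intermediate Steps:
$d = -54$ ($d = -2 + \left(\left(0 - 49\right) - 3\right) = -2 - 52 = -54$)
$-148 + 114 d = -148 + 114 \left(-54\right) = -148 - 6156 = -6304$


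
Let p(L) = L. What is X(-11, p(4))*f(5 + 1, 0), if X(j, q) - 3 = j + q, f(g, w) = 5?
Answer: -20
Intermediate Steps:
X(j, q) = 3 + j + q (X(j, q) = 3 + (j + q) = 3 + j + q)
X(-11, p(4))*f(5 + 1, 0) = (3 - 11 + 4)*5 = -4*5 = -20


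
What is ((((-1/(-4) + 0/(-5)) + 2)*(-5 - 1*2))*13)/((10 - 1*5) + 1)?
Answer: -273/8 ≈ -34.125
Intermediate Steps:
((((-1/(-4) + 0/(-5)) + 2)*(-5 - 1*2))*13)/((10 - 1*5) + 1) = ((((-1*(-¼) + 0*(-⅕)) + 2)*(-5 - 2))*13)/((10 - 5) + 1) = ((((¼ + 0) + 2)*(-7))*13)/(5 + 1) = (((¼ + 2)*(-7))*13)/6 = (((9/4)*(-7))*13)*(⅙) = -63/4*13*(⅙) = -819/4*⅙ = -273/8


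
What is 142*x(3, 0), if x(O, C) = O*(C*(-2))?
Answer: 0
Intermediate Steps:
x(O, C) = -2*C*O (x(O, C) = O*(-2*C) = -2*C*O)
142*x(3, 0) = 142*(-2*0*3) = 142*0 = 0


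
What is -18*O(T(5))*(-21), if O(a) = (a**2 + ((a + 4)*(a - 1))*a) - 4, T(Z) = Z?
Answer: 75978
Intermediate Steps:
O(a) = -4 + a**2 + a*(-1 + a)*(4 + a) (O(a) = (a**2 + ((4 + a)*(-1 + a))*a) - 4 = (a**2 + ((-1 + a)*(4 + a))*a) - 4 = (a**2 + a*(-1 + a)*(4 + a)) - 4 = -4 + a**2 + a*(-1 + a)*(4 + a))
-18*O(T(5))*(-21) = -18*(-4 + 5**3 - 4*5 + 4*5**2)*(-21) = -18*(-4 + 125 - 20 + 4*25)*(-21) = -18*(-4 + 125 - 20 + 100)*(-21) = -18*201*(-21) = -3618*(-21) = 75978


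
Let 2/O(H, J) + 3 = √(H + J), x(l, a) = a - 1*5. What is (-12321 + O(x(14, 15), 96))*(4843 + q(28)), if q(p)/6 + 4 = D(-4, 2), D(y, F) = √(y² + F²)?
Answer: -5759336289/97 - 14341572*√5/97 + 24*√530/97 + 9638*√106/97 ≈ -5.9704e+7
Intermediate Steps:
x(l, a) = -5 + a (x(l, a) = a - 5 = -5 + a)
O(H, J) = 2/(-3 + √(H + J))
D(y, F) = √(F² + y²)
q(p) = -24 + 12*√5 (q(p) = -24 + 6*√(2² + (-4)²) = -24 + 6*√(4 + 16) = -24 + 6*√20 = -24 + 6*(2*√5) = -24 + 12*√5)
(-12321 + O(x(14, 15), 96))*(4843 + q(28)) = (-12321 + 2/(-3 + √((-5 + 15) + 96)))*(4843 + (-24 + 12*√5)) = (-12321 + 2/(-3 + √(10 + 96)))*(4819 + 12*√5) = (-12321 + 2/(-3 + √106))*(4819 + 12*√5)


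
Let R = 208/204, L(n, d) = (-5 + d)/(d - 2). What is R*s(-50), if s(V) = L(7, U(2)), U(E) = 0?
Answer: 130/51 ≈ 2.5490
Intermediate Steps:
L(n, d) = (-5 + d)/(-2 + d)
s(V) = 5/2 (s(V) = (-5 + 0)/(-2 + 0) = -5/(-2) = -½*(-5) = 5/2)
R = 52/51 (R = 208*(1/204) = 52/51 ≈ 1.0196)
R*s(-50) = (52/51)*(5/2) = 130/51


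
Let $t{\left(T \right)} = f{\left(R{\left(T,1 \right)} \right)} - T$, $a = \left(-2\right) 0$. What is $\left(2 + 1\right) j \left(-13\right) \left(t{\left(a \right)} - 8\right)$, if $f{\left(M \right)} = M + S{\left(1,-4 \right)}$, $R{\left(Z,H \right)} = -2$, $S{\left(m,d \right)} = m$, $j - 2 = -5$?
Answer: $-1053$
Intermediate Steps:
$j = -3$ ($j = 2 - 5 = -3$)
$f{\left(M \right)} = 1 + M$ ($f{\left(M \right)} = M + 1 = 1 + M$)
$a = 0$
$t{\left(T \right)} = -1 - T$ ($t{\left(T \right)} = \left(1 - 2\right) - T = -1 - T$)
$\left(2 + 1\right) j \left(-13\right) \left(t{\left(a \right)} - 8\right) = \left(2 + 1\right) \left(-3\right) \left(-13\right) \left(\left(-1 - 0\right) - 8\right) = 3 \left(-3\right) \left(-13\right) \left(\left(-1 + 0\right) - 8\right) = \left(-9\right) \left(-13\right) \left(-1 - 8\right) = 117 \left(-9\right) = -1053$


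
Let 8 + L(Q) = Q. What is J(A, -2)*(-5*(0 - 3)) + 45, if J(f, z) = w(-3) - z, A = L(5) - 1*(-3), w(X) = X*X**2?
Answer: -330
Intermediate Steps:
L(Q) = -8 + Q
w(X) = X**3
A = 0 (A = (-8 + 5) - 1*(-3) = -3 + 3 = 0)
J(f, z) = -27 - z (J(f, z) = (-3)**3 - z = -27 - z)
J(A, -2)*(-5*(0 - 3)) + 45 = (-27 - 1*(-2))*(-5*(0 - 3)) + 45 = (-27 + 2)*(-5*(-3)) + 45 = -25*15 + 45 = -375 + 45 = -330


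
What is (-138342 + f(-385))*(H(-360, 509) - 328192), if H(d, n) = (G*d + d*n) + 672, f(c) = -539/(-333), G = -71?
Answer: 22351876764400/333 ≈ 6.7123e+10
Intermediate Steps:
f(c) = 539/333 (f(c) = -539*(-1/333) = 539/333)
H(d, n) = 672 - 71*d + d*n (H(d, n) = (-71*d + d*n) + 672 = 672 - 71*d + d*n)
(-138342 + f(-385))*(H(-360, 509) - 328192) = (-138342 + 539/333)*((672 - 71*(-360) - 360*509) - 328192) = -46067347*((672 + 25560 - 183240) - 328192)/333 = -46067347*(-157008 - 328192)/333 = -46067347/333*(-485200) = 22351876764400/333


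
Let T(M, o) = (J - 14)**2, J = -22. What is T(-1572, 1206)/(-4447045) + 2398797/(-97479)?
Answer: -1185298281961/48165944395 ≈ -24.609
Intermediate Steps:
T(M, o) = 1296 (T(M, o) = (-22 - 14)**2 = (-36)**2 = 1296)
T(-1572, 1206)/(-4447045) + 2398797/(-97479) = 1296/(-4447045) + 2398797/(-97479) = 1296*(-1/4447045) + 2398797*(-1/97479) = -1296/4447045 - 266533/10831 = -1185298281961/48165944395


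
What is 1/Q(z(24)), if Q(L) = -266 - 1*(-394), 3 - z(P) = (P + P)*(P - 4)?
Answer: 1/128 ≈ 0.0078125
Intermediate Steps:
z(P) = 3 - 2*P*(-4 + P) (z(P) = 3 - (P + P)*(P - 4) = 3 - 2*P*(-4 + P))
Q(L) = 128 (Q(L) = -266 + 394 = 128)
1/Q(z(24)) = 1/128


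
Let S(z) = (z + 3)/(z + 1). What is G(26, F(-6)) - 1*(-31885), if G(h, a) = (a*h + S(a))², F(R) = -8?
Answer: 3667766/49 ≈ 74852.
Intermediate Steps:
S(z) = (3 + z)/(1 + z)
G(h, a) = (a*h + (3 + a)/(1 + a))²
G(26, F(-6)) - 1*(-31885) = (3 - 8 - 8*26*(1 - 8))²/(1 - 8)² - 1*(-31885) = (3 - 8 - 8*26*(-7))²/(-7)² + 31885 = (3 - 8 + 1456)²/49 + 31885 = (1/49)*1451² + 31885 = (1/49)*2105401 + 31885 = 2105401/49 + 31885 = 3667766/49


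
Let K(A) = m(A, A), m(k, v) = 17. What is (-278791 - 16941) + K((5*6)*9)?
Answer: -295715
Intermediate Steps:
K(A) = 17
(-278791 - 16941) + K((5*6)*9) = (-278791 - 16941) + 17 = -295732 + 17 = -295715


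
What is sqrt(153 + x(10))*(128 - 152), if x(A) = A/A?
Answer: -24*sqrt(154) ≈ -297.83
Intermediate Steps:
x(A) = 1
sqrt(153 + x(10))*(128 - 152) = sqrt(153 + 1)*(128 - 152) = sqrt(154)*(-24) = -24*sqrt(154)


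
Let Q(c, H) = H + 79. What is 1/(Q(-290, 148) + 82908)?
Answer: 1/83135 ≈ 1.2029e-5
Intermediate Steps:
Q(c, H) = 79 + H
1/(Q(-290, 148) + 82908) = 1/((79 + 148) + 82908) = 1/(227 + 82908) = 1/83135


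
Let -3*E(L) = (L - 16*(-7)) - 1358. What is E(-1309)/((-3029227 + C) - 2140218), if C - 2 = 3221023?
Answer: -511/1169052 ≈ -0.00043711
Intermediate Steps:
C = 3221025 (C = 2 + 3221023 = 3221025)
E(L) = 1246/3 - L/3 (E(L) = -((L - 16*(-7)) - 1358)/3 = -((L + 112) - 1358)/3 = -((112 + L) - 1358)/3 = -(-1246 + L)/3 = 1246/3 - L/3)
E(-1309)/((-3029227 + C) - 2140218) = (1246/3 - ⅓*(-1309))/((-3029227 + 3221025) - 2140218) = (1246/3 + 1309/3)/(191798 - 2140218) = (2555/3)/(-1948420) = (2555/3)*(-1/1948420) = -511/1169052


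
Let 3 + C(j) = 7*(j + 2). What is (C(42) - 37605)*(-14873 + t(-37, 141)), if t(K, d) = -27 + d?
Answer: 550510700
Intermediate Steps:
C(j) = 11 + 7*j (C(j) = -3 + 7*(j + 2) = -3 + 7*(2 + j) = -3 + (14 + 7*j) = 11 + 7*j)
(C(42) - 37605)*(-14873 + t(-37, 141)) = ((11 + 7*42) - 37605)*(-14873 + (-27 + 141)) = ((11 + 294) - 37605)*(-14873 + 114) = (305 - 37605)*(-14759) = -37300*(-14759) = 550510700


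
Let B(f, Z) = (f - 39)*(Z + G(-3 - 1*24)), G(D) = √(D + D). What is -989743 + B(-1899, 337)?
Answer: -1642849 - 5814*I*√6 ≈ -1.6428e+6 - 14241.0*I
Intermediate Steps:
G(D) = √2*√D (G(D) = √(2*D) = √2*√D)
B(f, Z) = (-39 + f)*(Z + 3*I*√6) (B(f, Z) = (f - 39)*(Z + √2*√(-3 - 1*24)) = (-39 + f)*(Z + √2*√(-3 - 24)) = (-39 + f)*(Z + √2*√(-27)) = (-39 + f)*(Z + √2*(3*I*√3)) = (-39 + f)*(Z + 3*I*√6))
-989743 + B(-1899, 337) = -989743 + (-39*337 + 337*(-1899) - 117*I*√6 + 3*I*(-1899)*√6) = -989743 + (-13143 - 639963 - 117*I*√6 - 5697*I*√6) = -989743 + (-653106 - 5814*I*√6) = -1642849 - 5814*I*√6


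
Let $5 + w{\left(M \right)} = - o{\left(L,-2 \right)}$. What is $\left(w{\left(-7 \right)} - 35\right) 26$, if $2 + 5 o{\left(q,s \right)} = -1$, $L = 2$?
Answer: $- \frac{5122}{5} \approx -1024.4$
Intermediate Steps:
$o{\left(q,s \right)} = - \frac{3}{5}$ ($o{\left(q,s \right)} = - \frac{2}{5} + \frac{1}{5} \left(-1\right) = - \frac{2}{5} - \frac{1}{5} = - \frac{3}{5}$)
$w{\left(M \right)} = - \frac{22}{5}$ ($w{\left(M \right)} = -5 - - \frac{3}{5} = -5 + \frac{3}{5} = - \frac{22}{5}$)
$\left(w{\left(-7 \right)} - 35\right) 26 = \left(- \frac{22}{5} - 35\right) 26 = \left(- \frac{197}{5}\right) 26 = - \frac{5122}{5}$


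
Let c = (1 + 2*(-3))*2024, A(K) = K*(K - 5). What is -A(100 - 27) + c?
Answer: -15084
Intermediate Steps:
A(K) = K*(-5 + K)
c = -10120 (c = (1 - 6)*2024 = -5*2024 = -10120)
-A(100 - 27) + c = -(100 - 27)*(-5 + (100 - 27)) - 10120 = -73*(-5 + 73) - 10120 = -73*68 - 10120 = -1*4964 - 10120 = -4964 - 10120 = -15084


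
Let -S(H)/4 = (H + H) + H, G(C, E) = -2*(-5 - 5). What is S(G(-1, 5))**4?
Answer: 3317760000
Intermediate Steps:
G(C, E) = 20 (G(C, E) = -2*(-10) = 20)
S(H) = -12*H (S(H) = -4*((H + H) + H) = -4*(2*H + H) = -12*H)
S(G(-1, 5))**4 = (-12*20)**4 = (-240)**4 = 3317760000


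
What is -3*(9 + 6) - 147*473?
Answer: -69576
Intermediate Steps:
-3*(9 + 6) - 147*473 = -3*15 - 69531 = -45 - 69531 = -69576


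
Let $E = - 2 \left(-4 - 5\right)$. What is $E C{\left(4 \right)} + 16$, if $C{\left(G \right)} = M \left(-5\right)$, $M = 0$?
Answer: $16$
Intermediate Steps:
$E = 18$ ($E = \left(-2\right) \left(-9\right) = 18$)
$C{\left(G \right)} = 0$ ($C{\left(G \right)} = 0 \left(-5\right) = 0$)
$E C{\left(4 \right)} + 16 = 18 \cdot 0 + 16 = 0 + 16 = 16$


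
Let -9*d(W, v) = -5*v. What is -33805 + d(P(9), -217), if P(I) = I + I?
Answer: -305330/9 ≈ -33926.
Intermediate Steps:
P(I) = 2*I
d(W, v) = 5*v/9 (d(W, v) = -(-5)*v/9 = 5*v/9)
-33805 + d(P(9), -217) = -33805 + (5/9)*(-217) = -33805 - 1085/9 = -305330/9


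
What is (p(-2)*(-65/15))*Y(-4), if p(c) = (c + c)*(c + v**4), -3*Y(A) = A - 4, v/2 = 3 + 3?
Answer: 8625344/9 ≈ 9.5837e+5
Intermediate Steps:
v = 12 (v = 2*(3 + 3) = 2*6 = 12)
Y(A) = 4/3 - A/3 (Y(A) = -(A - 4)/3 = -(-4 + A)/3 = 4/3 - A/3)
p(c) = 2*c*(20736 + c) (p(c) = (c + c)*(c + 12**4) = (2*c)*(c + 20736) = (2*c)*(20736 + c) = 2*c*(20736 + c))
(p(-2)*(-65/15))*Y(-4) = ((2*(-2)*(20736 - 2))*(-65/15))*(4/3 - 1/3*(-4)) = ((2*(-2)*20734)*(-65*1/15))*(4/3 + 4/3) = -82936*(-13/3)*(8/3) = (1078168/3)*(8/3) = 8625344/9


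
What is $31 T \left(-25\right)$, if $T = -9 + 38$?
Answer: $-22475$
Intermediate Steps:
$T = 29$
$31 T \left(-25\right) = 31 \cdot 29 \left(-25\right) = 899 \left(-25\right) = -22475$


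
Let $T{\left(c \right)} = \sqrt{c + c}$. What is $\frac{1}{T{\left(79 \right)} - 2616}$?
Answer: $- \frac{1308}{3421649} - \frac{\sqrt{158}}{6843298} \approx -0.00038411$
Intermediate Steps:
$T{\left(c \right)} = \sqrt{2} \sqrt{c}$ ($T{\left(c \right)} = \sqrt{2 c} = \sqrt{2} \sqrt{c}$)
$\frac{1}{T{\left(79 \right)} - 2616} = \frac{1}{\sqrt{2} \sqrt{79} - 2616} = \frac{1}{\sqrt{158} - 2616} = \frac{1}{-2616 + \sqrt{158}}$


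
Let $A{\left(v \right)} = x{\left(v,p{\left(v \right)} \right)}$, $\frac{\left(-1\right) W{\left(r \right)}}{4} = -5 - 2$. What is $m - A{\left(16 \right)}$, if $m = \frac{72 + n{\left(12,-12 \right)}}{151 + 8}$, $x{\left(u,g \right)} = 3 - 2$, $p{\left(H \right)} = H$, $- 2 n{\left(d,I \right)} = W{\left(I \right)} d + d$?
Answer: $- \frac{87}{53} \approx -1.6415$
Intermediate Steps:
$W{\left(r \right)} = 28$ ($W{\left(r \right)} = - 4 \left(-5 - 2\right) = \left(-4\right) \left(-7\right) = 28$)
$n{\left(d,I \right)} = - \frac{29 d}{2}$ ($n{\left(d,I \right)} = - \frac{28 d + d}{2} = - \frac{29 d}{2}$)
$x{\left(u,g \right)} = 1$
$A{\left(v \right)} = 1$
$m = - \frac{34}{53}$ ($m = \frac{72 - 174}{151 + 8} = \frac{72 - 174}{159} = \left(-102\right) \frac{1}{159} = - \frac{34}{53} \approx -0.64151$)
$m - A{\left(16 \right)} = - \frac{34}{53} - 1 = - \frac{87}{53}$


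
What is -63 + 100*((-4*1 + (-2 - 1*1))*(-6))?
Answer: 4137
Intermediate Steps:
-63 + 100*((-4*1 + (-2 - 1*1))*(-6)) = -63 + 100*((-4 + (-2 - 1))*(-6)) = -63 + 100*((-4 - 3)*(-6)) = -63 + 100*(-7*(-6)) = -63 + 100*42 = -63 + 4200 = 4137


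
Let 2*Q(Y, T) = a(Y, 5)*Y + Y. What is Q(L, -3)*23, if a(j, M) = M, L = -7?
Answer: -483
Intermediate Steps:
Q(Y, T) = 3*Y (Q(Y, T) = (5*Y + Y)/2 = (6*Y)/2 = 3*Y)
Q(L, -3)*23 = (3*(-7))*23 = -21*23 = -483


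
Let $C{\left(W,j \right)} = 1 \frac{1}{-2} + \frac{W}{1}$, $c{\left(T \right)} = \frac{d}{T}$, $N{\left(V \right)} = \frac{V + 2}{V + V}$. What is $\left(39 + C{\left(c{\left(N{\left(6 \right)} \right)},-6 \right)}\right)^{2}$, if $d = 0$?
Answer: $\frac{5929}{4} \approx 1482.3$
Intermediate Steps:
$N{\left(V \right)} = \frac{2 + V}{2 V}$
$c{\left(T \right)} = 0$ ($c{\left(T \right)} = \frac{0}{T} = 0$)
$C{\left(W,j \right)} = - \frac{1}{2} + W$ ($C{\left(W,j \right)} = 1 \left(- \frac{1}{2}\right) + W 1 = - \frac{1}{2} + W$)
$\left(39 + C{\left(c{\left(N{\left(6 \right)} \right)},-6 \right)}\right)^{2} = \left(39 + \left(- \frac{1}{2} + 0\right)\right)^{2} = \left(39 - \frac{1}{2}\right)^{2} = \left(\frac{77}{2}\right)^{2} = \frac{5929}{4}$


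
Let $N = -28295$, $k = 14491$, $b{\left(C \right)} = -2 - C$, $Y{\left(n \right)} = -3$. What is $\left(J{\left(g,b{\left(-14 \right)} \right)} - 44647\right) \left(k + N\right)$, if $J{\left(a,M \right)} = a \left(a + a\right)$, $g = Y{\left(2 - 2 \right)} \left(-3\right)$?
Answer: $614070940$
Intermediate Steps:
$g = 9$ ($g = \left(-3\right) \left(-3\right) = 9$)
$J{\left(a,M \right)} = 2 a^{2}$ ($J{\left(a,M \right)} = a 2 a = 2 a^{2}$)
$\left(J{\left(g,b{\left(-14 \right)} \right)} - 44647\right) \left(k + N\right) = \left(2 \cdot 9^{2} - 44647\right) \left(14491 - 28295\right) = \left(2 \cdot 81 - 44647\right) \left(-13804\right) = \left(162 - 44647\right) \left(-13804\right) = \left(-44485\right) \left(-13804\right) = 614070940$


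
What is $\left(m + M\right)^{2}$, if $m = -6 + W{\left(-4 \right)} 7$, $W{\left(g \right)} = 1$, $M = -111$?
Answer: $12100$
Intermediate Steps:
$m = 1$ ($m = -6 + 1 \cdot 7 = -6 + 7 = 1$)
$\left(m + M\right)^{2} = \left(1 - 111\right)^{2} = \left(-110\right)^{2} = 12100$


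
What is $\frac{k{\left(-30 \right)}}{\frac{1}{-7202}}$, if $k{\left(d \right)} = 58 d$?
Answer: $12531480$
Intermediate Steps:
$\frac{k{\left(-30 \right)}}{\frac{1}{-7202}} = \frac{58 \left(-30\right)}{\frac{1}{-7202}} = - \frac{1740}{- \frac{1}{7202}} = \left(-1740\right) \left(-7202\right) = 12531480$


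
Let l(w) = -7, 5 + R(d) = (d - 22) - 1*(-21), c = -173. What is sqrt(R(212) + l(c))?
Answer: sqrt(199) ≈ 14.107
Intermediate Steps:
R(d) = -6 + d (R(d) = -5 + ((d - 22) - 1*(-21)) = -5 + ((-22 + d) + 21) = -5 + (-1 + d) = -6 + d)
sqrt(R(212) + l(c)) = sqrt((-6 + 212) - 7) = sqrt(206 - 7) = sqrt(199)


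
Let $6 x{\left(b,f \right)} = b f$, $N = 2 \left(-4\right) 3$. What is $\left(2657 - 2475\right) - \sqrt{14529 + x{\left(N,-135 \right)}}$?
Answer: $182 - \sqrt{15069} \approx 59.244$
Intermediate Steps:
$N = -24$ ($N = \left(-8\right) 3 = -24$)
$x{\left(b,f \right)} = \frac{b f}{6}$
$\left(2657 - 2475\right) - \sqrt{14529 + x{\left(N,-135 \right)}} = \left(2657 - 2475\right) - \sqrt{14529 + \frac{1}{6} \left(-24\right) \left(-135\right)} = \left(2657 - 2475\right) - \sqrt{14529 + 540} = 182 - \sqrt{15069}$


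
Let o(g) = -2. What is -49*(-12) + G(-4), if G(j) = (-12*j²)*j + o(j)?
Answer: 1354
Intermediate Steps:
G(j) = -2 - 12*j³ (G(j) = (-12*j²)*j - 2 = -12*j³ - 2 = -2 - 12*j³)
-49*(-12) + G(-4) = -49*(-12) + (-2 - 12*(-4)³) = 588 + (-2 - 12*(-64)) = 588 + (-2 + 768) = 588 + 766 = 1354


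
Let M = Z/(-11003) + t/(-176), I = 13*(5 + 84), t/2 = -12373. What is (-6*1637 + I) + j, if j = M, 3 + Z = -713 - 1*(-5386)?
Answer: -8254278401/968264 ≈ -8524.8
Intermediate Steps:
Z = 4670 (Z = -3 + (-713 - 1*(-5386)) = -3 + (-713 + 5386) = -3 + 4673 = 4670)
t = -24746 (t = 2*(-12373) = -24746)
I = 1157 (I = 13*89 = 1157)
M = 135729159/968264 (M = 4670/(-11003) - 24746/(-176) = 4670*(-1/11003) - 24746*(-1/176) = -4670/11003 + 12373/88 = 135729159/968264 ≈ 140.18)
j = 135729159/968264 ≈ 140.18
(-6*1637 + I) + j = (-6*1637 + 1157) + 135729159/968264 = (-9822 + 1157) + 135729159/968264 = -8665 + 135729159/968264 = -8254278401/968264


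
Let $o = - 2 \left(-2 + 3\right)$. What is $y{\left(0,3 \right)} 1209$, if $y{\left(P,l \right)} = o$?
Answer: $-2418$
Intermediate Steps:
$o = -2$ ($o = \left(-2\right) 1 = -2$)
$y{\left(P,l \right)} = -2$
$y{\left(0,3 \right)} 1209 = \left(-2\right) 1209 = -2418$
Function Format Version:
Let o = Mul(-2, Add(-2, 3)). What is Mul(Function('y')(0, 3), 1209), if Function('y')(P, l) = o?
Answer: -2418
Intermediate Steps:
o = -2 (o = Mul(-2, 1) = -2)
Function('y')(P, l) = -2
Mul(Function('y')(0, 3), 1209) = Mul(-2, 1209) = -2418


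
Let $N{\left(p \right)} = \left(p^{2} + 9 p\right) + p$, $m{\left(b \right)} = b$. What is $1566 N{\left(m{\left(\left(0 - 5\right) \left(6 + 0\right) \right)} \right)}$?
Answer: $939600$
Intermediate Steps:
$N{\left(p \right)} = p^{2} + 10 p$
$1566 N{\left(m{\left(\left(0 - 5\right) \left(6 + 0\right) \right)} \right)} = 1566 \left(0 - 5\right) \left(6 + 0\right) \left(10 + \left(0 - 5\right) \left(6 + 0\right)\right) = 1566 \left(-5\right) 6 \left(10 - 30\right) = 1566 \left(- 30 \left(10 - 30\right)\right) = 1566 \left(\left(-30\right) \left(-20\right)\right) = 1566 \cdot 600 = 939600$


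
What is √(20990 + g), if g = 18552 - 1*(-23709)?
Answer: √63251 ≈ 251.50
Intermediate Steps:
g = 42261 (g = 18552 + 23709 = 42261)
√(20990 + g) = √(20990 + 42261) = √63251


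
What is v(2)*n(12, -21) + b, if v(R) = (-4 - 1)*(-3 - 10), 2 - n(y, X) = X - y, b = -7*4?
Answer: 2247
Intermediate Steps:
b = -28
n(y, X) = 2 + y - X (n(y, X) = 2 - (X - y) = 2 + (y - X) = 2 + y - X)
v(R) = 65 (v(R) = -5*(-13) = 65)
v(2)*n(12, -21) + b = 65*(2 + 12 - 1*(-21)) - 28 = 65*(2 + 12 + 21) - 28 = 65*35 - 28 = 2275 - 28 = 2247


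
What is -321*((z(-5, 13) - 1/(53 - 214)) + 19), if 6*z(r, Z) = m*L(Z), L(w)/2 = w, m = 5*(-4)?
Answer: 3496760/161 ≈ 21719.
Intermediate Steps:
m = -20
L(w) = 2*w
z(r, Z) = -20*Z/3 (z(r, Z) = (-40*Z)/6 = -20*Z/3)
-321*((z(-5, 13) - 1/(53 - 214)) + 19) = -321*((-20/3*13 - 1/(53 - 214)) + 19) = -321*((-260/3 - 1/(-161)) + 19) = -321*((-260/3 - 1*(-1/161)) + 19) = -321*((-260/3 + 1/161) + 19) = -321*(-41857/483 + 19) = -321*(-32680/483) = 3496760/161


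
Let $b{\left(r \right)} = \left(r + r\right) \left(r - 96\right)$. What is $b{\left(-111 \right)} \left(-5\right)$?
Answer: $-229770$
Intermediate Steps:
$b{\left(r \right)} = 2 r \left(-96 + r\right)$
$b{\left(-111 \right)} \left(-5\right) = 2 \left(-111\right) \left(-96 - 111\right) \left(-5\right) = 2 \left(-111\right) \left(-207\right) \left(-5\right) = 45954 \left(-5\right) = -229770$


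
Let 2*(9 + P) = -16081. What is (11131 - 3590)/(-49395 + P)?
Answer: -15082/114889 ≈ -0.13127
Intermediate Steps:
P = -16099/2 (P = -9 + (½)*(-16081) = -9 - 16081/2 = -16099/2 ≈ -8049.5)
(11131 - 3590)/(-49395 + P) = (11131 - 3590)/(-49395 - 16099/2) = 7541/(-114889/2) = 7541*(-2/114889) = -15082/114889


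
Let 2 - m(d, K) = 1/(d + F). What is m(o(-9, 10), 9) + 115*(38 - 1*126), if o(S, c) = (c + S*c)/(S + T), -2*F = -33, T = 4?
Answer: -657672/65 ≈ -10118.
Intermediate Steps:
F = 33/2 (F = -1/2*(-33) = 33/2 ≈ 16.500)
o(S, c) = (c + S*c)/(4 + S) (o(S, c) = (c + S*c)/(S + 4) = (c + S*c)/(4 + S))
m(d, K) = 2 - 1/(33/2 + d) (m(d, K) = 2 - 1/(d + 33/2) = 2 - 1/(33/2 + d))
m(o(-9, 10), 9) + 115*(38 - 1*126) = 4*(16 + 10*(1 - 9)/(4 - 9))/(33 + 2*(10*(1 - 9)/(4 - 9))) + 115*(38 - 1*126) = 4*(16 + 10*(-8)/(-5))/(33 + 2*(10*(-8)/(-5))) + 115*(38 - 126) = 4*(16 + 10*(-1/5)*(-8))/(33 + 2*(10*(-1/5)*(-8))) + 115*(-88) = 4*(16 + 16)/(33 + 2*16) - 10120 = 4*32/(33 + 32) - 10120 = 4*32/65 - 10120 = 4*(1/65)*32 - 10120 = 128/65 - 10120 = -657672/65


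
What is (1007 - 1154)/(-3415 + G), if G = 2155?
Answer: 7/60 ≈ 0.11667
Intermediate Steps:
(1007 - 1154)/(-3415 + G) = (1007 - 1154)/(-3415 + 2155) = -147/(-1260) = -147*(-1/1260) = 7/60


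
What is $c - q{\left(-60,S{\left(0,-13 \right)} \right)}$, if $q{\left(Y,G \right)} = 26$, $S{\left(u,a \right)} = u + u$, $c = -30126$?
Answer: $-30152$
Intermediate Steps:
$S{\left(u,a \right)} = 2 u$
$c - q{\left(-60,S{\left(0,-13 \right)} \right)} = -30126 - 26 = -30152$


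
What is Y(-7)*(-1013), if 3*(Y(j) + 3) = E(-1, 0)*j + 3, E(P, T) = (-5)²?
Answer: 183353/3 ≈ 61118.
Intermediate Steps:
E(P, T) = 25
Y(j) = -2 + 25*j/3 (Y(j) = -3 + (25*j + 3)/3 = -3 + (3 + 25*j)/3 = -3 + (1 + 25*j/3) = -2 + 25*j/3)
Y(-7)*(-1013) = (-2 + (25/3)*(-7))*(-1013) = (-2 - 175/3)*(-1013) = -181/3*(-1013) = 183353/3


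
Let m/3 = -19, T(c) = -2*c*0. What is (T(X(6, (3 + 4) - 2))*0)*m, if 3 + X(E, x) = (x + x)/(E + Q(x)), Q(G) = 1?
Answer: 0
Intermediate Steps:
X(E, x) = -3 + 2*x/(1 + E) (X(E, x) = -3 + (x + x)/(E + 1) = -3 + (2*x)/(1 + E) = -3 + 2*x/(1 + E))
T(c) = 0
m = -57 (m = 3*(-19) = -57)
(T(X(6, (3 + 4) - 2))*0)*m = (0*0)*(-57) = 0*(-57) = 0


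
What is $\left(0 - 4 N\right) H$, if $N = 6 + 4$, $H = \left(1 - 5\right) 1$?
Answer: $160$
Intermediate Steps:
$H = -4$ ($H = \left(1 - 5\right) 1 = \left(-4\right) 1 = -4$)
$N = 10$
$\left(0 - 4 N\right) H = \left(0 - 40\right) \left(-4\right) = \left(-40\right) \left(-4\right) = 160$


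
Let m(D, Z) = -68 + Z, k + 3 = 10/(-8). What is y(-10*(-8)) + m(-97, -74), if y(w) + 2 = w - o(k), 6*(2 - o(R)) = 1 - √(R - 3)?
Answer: -395/6 - I*√29/12 ≈ -65.833 - 0.44876*I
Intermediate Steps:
k = -17/4 (k = -3 + 10/(-8) = -3 + 10*(-⅛) = -3 - 5/4 = -17/4 ≈ -4.2500)
o(R) = 11/6 + √(-3 + R)/6 (o(R) = 2 - (1 - √(R - 3))/6 = 2 - (1 - √(-3 + R))/6 = 2 + (-⅙ + √(-3 + R)/6) = 11/6 + √(-3 + R)/6)
y(w) = -23/6 + w - I*√29/12 (y(w) = -2 + (w - (11/6 + √(-3 - 17/4)/6)) = -2 + (w - (11/6 + √(-29/4)/6)) = -2 + (w - (11/6 + (I*√29/2)/6)) = -2 + (w - (11/6 + I*√29/12)) = -2 + (w + (-11/6 - I*√29/12)) = -2 + (-11/6 + w - I*√29/12) = -23/6 + w - I*√29/12)
y(-10*(-8)) + m(-97, -74) = (-23/6 - 10*(-8) - I*√29/12) + (-68 - 74) = (-23/6 + 80 - I*√29/12) - 142 = (457/6 - I*√29/12) - 142 = -395/6 - I*√29/12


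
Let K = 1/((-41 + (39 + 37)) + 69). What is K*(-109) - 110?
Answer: -11549/104 ≈ -111.05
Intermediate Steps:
K = 1/104 (K = 1/((-41 + 76) + 69) = 1/(35 + 69) = 1/104 ≈ 0.0096154)
K*(-109) - 110 = (1/104)*(-109) - 110 = -109/104 - 110 = -11549/104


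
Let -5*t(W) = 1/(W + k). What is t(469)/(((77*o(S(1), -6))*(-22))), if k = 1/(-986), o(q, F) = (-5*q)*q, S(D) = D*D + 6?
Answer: -493/479808919975 ≈ -1.0275e-9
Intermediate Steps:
S(D) = 6 + D² (S(D) = D² + 6 = 6 + D²)
o(q, F) = -5*q²
k = -1/986 ≈ -0.0010142
t(W) = -1/(5*(-1/986 + W)) (t(W) = -1/(5*(W - 1/986)) = -1/(5*(-1/986 + W)))
t(469)/(((77*o(S(1), -6))*(-22))) = (-986/(-5 + 4930*469))/(((77*(-5*(6 + 1²)²))*(-22))) = (-986/(-5 + 2312170))/(((77*(-5*(6 + 1)²))*(-22))) = (-986/2312165)/(((77*(-5*7²))*(-22))) = (-986*1/2312165)/(((77*(-5*49))*(-22))) = -986/(2312165*((77*(-245))*(-22))) = -986/(2312165*((-18865*(-22)))) = -986/2312165/415030 = -986/2312165*1/415030 = -493/479808919975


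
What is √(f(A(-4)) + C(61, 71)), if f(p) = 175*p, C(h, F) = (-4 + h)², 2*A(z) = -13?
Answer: √8446/2 ≈ 45.951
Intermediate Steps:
A(z) = -13/2 (A(z) = (½)*(-13) = -13/2)
√(f(A(-4)) + C(61, 71)) = √(175*(-13/2) + (-4 + 61)²) = √(-2275/2 + 57²) = √(-2275/2 + 3249) = √(4223/2) = √8446/2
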